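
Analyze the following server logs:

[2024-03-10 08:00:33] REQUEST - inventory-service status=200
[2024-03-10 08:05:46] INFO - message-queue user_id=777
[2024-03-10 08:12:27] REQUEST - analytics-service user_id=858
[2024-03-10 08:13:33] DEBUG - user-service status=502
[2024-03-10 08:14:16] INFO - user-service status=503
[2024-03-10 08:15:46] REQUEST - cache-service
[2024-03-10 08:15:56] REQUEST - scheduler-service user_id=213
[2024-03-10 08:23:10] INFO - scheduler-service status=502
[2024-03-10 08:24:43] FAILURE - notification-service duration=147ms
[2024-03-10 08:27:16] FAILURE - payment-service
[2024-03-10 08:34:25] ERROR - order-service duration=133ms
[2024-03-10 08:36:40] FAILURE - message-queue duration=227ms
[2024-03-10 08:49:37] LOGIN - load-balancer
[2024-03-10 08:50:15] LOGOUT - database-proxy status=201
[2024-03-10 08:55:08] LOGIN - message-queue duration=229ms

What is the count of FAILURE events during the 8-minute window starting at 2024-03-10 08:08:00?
0

To count events in the time window:

1. Window boundaries: 2024-03-10 08:08:00 to 2024-03-10 08:16:00
2. Filter for FAILURE events within this window
3. Count matching events: 0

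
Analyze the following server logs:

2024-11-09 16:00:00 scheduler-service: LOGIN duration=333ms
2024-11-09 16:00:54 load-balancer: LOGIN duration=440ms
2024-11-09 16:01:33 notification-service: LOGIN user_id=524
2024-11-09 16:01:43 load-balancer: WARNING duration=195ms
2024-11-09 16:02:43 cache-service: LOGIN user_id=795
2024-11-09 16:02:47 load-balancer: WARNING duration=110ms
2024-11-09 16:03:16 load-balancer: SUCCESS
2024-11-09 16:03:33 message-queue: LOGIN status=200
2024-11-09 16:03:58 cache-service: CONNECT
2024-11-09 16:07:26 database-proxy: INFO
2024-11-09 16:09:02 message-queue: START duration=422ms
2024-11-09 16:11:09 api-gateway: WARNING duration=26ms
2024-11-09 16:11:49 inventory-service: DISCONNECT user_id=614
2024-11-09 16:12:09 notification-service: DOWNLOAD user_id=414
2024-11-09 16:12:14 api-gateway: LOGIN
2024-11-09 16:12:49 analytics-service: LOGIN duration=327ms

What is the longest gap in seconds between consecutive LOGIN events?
521

To find the longest gap:

1. Extract all LOGIN events in chronological order
2. Calculate time differences between consecutive events
3. Find the maximum difference
4. Longest gap: 521 seconds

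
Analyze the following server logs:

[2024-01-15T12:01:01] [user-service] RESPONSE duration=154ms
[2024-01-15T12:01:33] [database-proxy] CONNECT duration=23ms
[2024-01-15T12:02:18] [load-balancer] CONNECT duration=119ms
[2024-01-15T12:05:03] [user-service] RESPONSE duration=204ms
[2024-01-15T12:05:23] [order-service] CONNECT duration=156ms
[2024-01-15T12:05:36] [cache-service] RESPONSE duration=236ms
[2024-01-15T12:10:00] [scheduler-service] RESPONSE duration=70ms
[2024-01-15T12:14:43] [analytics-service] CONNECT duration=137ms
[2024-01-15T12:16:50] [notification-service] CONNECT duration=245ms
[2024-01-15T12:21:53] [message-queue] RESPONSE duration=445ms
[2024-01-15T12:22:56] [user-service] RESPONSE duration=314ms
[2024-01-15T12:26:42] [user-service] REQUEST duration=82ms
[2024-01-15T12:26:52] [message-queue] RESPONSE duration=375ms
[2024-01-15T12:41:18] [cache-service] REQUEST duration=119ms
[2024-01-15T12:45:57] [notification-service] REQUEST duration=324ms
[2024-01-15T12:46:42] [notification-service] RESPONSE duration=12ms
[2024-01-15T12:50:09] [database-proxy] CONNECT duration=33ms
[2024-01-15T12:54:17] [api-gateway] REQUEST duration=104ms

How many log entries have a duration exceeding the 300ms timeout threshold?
4

To count timeouts:

1. Threshold: 300ms
2. Extract duration from each log entry
3. Count entries where duration > 300
4. Timeout count: 4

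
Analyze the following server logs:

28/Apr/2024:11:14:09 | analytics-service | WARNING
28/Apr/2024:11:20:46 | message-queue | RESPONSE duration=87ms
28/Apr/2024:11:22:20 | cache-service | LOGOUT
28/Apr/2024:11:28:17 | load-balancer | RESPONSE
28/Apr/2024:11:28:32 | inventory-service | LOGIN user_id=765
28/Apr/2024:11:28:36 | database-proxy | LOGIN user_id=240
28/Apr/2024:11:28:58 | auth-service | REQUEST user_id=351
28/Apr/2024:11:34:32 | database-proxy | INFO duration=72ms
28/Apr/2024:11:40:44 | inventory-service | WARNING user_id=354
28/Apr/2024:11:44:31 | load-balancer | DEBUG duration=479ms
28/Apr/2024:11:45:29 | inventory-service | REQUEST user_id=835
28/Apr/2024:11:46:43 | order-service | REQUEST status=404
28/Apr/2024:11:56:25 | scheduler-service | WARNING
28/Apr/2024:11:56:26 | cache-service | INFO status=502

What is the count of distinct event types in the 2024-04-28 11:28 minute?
3

To count unique event types:

1. Filter events in the minute starting at 2024-04-28 11:28
2. Extract event types from matching entries
3. Count unique types: 3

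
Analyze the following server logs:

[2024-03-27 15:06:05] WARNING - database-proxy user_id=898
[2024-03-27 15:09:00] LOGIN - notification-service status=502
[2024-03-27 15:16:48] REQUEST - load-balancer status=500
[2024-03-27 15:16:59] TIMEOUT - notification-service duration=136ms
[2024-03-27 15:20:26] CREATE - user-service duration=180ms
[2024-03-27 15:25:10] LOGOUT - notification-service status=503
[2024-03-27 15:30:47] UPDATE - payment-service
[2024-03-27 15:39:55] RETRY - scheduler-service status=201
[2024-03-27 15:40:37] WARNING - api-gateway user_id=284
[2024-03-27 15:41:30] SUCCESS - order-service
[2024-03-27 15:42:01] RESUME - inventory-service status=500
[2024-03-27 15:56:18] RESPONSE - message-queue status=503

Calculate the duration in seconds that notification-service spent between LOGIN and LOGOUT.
970

To calculate state duration:

1. Find LOGIN event for notification-service: 2024-03-27 15:09:00
2. Find LOGOUT event for notification-service: 2024-03-27 15:25:10
3. Calculate duration: 2024-03-27 15:25:10 - 2024-03-27 15:09:00 = 970 seconds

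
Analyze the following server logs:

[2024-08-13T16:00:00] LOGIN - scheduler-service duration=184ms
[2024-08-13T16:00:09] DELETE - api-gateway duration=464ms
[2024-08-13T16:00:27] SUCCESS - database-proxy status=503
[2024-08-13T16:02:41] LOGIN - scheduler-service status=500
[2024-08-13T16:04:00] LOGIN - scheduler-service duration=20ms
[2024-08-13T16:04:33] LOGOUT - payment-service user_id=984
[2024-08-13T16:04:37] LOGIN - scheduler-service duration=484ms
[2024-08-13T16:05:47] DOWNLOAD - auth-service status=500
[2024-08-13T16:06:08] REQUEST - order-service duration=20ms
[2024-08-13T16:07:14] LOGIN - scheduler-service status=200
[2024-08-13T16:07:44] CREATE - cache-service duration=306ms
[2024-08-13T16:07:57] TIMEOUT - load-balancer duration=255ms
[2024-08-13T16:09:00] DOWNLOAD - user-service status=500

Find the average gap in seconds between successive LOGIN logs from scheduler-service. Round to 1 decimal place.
108.5

To calculate average interval:

1. Find all LOGIN events for scheduler-service in order
2. Calculate time gaps between consecutive events
3. Compute mean of gaps: 434 / 4 = 108.5 seconds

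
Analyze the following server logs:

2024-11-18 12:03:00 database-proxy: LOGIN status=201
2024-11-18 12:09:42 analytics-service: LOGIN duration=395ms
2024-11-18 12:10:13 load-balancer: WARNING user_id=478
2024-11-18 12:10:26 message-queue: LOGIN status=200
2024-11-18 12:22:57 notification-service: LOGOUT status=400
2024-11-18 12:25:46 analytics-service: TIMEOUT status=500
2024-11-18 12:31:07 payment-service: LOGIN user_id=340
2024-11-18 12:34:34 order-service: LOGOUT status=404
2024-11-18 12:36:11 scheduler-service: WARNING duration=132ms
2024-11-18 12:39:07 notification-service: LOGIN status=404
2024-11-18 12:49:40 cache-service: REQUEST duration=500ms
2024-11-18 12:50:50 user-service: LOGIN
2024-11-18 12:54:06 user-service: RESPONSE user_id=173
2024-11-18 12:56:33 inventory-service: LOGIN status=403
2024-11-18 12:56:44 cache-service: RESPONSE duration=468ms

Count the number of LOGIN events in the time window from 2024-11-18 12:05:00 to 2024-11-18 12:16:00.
2

To count events in the time window:

1. Window boundaries: 2024-11-18 12:05:00 to 2024-11-18 12:16:00
2. Filter for LOGIN events within this window
3. Count matching events: 2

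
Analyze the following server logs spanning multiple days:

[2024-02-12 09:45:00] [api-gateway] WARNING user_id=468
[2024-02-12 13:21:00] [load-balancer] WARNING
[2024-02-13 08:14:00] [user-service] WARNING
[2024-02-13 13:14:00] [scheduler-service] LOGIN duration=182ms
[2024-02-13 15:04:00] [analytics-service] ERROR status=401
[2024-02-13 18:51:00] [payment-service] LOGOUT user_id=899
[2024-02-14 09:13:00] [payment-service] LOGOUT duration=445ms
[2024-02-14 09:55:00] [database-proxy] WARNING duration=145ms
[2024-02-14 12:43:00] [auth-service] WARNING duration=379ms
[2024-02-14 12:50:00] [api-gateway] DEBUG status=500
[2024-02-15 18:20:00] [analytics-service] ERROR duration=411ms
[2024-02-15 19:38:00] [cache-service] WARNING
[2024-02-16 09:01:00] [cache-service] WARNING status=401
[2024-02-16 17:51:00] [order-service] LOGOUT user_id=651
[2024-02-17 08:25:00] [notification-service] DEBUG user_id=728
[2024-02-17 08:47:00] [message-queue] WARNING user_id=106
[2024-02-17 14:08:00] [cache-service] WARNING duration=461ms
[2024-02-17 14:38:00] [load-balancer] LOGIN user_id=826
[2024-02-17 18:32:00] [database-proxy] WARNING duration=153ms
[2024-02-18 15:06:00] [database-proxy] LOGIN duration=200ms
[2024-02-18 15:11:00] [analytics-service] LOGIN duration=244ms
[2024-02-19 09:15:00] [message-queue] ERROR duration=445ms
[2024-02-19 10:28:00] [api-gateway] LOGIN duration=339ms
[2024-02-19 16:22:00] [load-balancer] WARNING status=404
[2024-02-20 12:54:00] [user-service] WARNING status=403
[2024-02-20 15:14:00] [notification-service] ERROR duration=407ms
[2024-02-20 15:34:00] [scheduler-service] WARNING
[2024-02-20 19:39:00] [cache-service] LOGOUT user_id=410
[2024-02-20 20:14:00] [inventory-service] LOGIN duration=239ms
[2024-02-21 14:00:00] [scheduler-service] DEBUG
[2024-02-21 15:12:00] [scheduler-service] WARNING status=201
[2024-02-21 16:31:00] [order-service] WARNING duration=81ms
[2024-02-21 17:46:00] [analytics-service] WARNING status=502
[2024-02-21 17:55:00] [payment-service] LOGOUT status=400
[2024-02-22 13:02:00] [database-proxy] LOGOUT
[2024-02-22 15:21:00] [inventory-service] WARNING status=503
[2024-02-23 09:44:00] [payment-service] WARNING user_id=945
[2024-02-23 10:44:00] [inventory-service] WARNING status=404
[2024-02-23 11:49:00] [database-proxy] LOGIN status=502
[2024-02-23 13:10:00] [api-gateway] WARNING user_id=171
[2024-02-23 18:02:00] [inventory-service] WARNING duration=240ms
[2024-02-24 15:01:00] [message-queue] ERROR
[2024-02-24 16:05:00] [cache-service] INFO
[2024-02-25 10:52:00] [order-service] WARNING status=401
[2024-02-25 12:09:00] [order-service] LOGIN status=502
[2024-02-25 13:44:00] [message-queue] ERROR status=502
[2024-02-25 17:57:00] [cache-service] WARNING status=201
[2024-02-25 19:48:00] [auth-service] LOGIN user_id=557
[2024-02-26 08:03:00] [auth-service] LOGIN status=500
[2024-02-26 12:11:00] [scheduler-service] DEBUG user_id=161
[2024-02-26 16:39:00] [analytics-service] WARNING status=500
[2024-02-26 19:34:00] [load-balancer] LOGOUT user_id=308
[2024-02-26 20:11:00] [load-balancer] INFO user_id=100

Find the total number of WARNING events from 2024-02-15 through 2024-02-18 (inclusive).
5

To filter by date range:

1. Date range: 2024-02-15 through 2024-02-18, both dates inclusive
2. Filter for WARNING events whose date falls in this range
3. Count matching events: 5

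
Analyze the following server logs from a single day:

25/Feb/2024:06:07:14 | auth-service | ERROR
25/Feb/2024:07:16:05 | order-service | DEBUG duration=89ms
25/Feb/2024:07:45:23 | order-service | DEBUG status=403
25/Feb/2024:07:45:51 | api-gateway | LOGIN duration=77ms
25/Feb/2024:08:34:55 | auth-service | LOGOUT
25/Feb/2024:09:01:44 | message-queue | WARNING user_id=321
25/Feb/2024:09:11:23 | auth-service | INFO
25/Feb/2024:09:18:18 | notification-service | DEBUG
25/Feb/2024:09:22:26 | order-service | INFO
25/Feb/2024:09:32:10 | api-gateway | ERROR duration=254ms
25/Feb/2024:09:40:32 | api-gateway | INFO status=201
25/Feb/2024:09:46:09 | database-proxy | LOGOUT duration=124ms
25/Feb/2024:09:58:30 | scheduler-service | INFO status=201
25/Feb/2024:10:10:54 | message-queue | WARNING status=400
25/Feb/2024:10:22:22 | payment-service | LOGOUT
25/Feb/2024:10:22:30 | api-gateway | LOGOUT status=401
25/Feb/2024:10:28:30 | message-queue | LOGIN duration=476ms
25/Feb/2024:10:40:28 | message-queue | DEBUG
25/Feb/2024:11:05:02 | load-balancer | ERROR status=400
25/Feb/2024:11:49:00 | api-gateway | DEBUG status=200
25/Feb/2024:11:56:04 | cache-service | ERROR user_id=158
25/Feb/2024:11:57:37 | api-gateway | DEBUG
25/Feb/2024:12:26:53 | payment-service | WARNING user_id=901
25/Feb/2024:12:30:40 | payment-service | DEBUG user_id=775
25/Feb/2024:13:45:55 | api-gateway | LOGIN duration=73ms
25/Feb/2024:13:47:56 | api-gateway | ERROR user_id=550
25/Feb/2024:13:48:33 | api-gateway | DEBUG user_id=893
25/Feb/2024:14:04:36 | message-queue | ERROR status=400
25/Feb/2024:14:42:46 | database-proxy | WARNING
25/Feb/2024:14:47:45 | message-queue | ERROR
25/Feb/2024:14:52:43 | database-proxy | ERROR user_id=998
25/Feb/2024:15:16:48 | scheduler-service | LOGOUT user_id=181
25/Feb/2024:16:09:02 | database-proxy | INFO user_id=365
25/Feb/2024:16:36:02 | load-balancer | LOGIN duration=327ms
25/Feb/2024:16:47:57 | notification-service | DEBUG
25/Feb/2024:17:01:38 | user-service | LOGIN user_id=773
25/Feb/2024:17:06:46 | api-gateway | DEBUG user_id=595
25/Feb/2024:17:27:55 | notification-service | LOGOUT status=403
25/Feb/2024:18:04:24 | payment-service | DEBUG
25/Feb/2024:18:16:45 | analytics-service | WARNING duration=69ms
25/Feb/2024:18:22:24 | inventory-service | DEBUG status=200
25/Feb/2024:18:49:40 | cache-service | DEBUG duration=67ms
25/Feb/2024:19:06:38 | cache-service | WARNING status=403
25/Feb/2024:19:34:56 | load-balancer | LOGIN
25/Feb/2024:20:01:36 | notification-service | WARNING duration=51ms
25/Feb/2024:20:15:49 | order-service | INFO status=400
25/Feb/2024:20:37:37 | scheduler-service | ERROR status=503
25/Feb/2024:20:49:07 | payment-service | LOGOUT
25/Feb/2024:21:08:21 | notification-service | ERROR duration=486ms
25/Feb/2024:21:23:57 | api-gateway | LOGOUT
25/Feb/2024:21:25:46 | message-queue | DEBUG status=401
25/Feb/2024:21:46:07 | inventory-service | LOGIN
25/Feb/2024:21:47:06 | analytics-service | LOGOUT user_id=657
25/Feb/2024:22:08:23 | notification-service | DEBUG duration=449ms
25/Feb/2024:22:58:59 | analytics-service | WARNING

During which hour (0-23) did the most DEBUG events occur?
18

To find the peak hour:

1. Group all DEBUG events by hour
2. Count events in each hour
3. Find hour with maximum count
4. Peak hour: 18 (with 3 events)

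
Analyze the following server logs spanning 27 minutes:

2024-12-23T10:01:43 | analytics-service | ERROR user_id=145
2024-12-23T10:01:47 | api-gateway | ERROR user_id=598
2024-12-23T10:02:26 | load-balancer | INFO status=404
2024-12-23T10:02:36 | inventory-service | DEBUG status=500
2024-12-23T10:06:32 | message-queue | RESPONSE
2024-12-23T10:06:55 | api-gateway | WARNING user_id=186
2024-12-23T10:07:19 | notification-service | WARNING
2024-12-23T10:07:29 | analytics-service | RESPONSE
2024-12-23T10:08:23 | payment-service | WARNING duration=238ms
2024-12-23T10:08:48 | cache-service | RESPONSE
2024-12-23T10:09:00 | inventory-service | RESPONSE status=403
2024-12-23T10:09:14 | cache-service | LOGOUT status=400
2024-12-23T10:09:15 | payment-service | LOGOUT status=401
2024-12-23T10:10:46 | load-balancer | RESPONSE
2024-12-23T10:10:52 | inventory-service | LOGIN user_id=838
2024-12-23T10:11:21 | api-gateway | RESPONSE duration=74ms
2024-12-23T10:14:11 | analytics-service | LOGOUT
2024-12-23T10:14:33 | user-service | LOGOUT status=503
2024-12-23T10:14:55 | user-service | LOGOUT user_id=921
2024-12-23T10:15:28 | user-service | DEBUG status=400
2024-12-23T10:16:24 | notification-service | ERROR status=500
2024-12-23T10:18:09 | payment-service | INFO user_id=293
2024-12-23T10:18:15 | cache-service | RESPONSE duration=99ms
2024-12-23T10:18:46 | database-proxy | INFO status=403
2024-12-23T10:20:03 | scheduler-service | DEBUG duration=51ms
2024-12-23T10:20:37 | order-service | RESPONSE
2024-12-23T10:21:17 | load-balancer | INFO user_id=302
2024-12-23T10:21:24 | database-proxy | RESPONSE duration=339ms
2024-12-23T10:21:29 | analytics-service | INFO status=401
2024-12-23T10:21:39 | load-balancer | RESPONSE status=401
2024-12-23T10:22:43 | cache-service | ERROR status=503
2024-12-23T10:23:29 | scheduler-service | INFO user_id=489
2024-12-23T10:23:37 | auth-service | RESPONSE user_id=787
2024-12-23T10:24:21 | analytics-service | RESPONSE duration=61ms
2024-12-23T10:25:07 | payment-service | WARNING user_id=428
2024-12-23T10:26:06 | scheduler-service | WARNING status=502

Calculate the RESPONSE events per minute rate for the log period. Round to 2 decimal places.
0.44

To calculate the rate:

1. Count total RESPONSE events: 12
2. Total time period: 27 minutes
3. Rate = 12 / 27 = 0.44 events per minute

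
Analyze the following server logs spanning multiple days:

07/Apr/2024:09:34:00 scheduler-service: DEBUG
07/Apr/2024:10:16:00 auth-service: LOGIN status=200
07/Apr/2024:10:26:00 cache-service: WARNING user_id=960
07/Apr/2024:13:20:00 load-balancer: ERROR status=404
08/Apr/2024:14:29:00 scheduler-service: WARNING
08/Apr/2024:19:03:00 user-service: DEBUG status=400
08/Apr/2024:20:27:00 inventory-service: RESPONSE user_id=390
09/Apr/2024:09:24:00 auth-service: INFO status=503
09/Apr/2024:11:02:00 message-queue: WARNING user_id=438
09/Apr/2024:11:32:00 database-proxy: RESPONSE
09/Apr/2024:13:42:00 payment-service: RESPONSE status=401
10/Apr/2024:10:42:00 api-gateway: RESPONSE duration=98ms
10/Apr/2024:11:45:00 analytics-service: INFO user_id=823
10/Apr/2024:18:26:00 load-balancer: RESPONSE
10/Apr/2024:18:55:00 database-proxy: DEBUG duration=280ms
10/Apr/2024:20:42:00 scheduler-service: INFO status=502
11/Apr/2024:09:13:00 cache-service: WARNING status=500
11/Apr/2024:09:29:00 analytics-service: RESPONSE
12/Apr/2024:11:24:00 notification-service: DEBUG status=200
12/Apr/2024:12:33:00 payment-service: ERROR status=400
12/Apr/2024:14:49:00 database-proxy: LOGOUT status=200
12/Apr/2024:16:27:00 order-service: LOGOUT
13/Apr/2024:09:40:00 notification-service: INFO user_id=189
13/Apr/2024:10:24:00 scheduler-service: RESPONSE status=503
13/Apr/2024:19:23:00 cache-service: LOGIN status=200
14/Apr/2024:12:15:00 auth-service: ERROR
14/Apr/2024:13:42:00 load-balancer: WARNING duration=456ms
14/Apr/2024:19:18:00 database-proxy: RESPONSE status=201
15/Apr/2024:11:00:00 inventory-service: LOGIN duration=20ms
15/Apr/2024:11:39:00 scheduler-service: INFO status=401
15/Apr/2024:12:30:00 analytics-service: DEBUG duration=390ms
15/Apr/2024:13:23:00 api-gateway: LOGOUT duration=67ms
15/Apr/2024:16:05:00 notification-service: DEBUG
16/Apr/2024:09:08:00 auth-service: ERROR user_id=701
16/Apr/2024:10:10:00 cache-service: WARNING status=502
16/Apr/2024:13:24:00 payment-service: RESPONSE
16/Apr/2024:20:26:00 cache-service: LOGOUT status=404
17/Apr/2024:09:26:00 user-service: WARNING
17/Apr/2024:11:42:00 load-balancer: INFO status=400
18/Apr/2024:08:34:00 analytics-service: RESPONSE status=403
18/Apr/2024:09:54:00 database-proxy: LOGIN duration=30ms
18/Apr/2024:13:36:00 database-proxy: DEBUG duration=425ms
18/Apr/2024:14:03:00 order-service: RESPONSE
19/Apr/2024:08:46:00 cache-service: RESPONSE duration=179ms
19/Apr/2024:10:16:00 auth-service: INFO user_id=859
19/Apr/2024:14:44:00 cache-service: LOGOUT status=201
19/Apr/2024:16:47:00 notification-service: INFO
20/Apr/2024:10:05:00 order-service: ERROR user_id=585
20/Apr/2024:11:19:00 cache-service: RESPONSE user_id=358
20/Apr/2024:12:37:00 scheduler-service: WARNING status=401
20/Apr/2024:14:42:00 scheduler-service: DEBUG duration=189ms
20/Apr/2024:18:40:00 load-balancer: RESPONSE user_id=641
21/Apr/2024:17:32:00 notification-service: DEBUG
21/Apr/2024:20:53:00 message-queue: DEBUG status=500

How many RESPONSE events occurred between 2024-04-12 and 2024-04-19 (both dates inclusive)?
6

To filter by date range:

1. Date range: 2024-04-12 through 2024-04-19, both dates inclusive
2. Filter for RESPONSE events whose date falls in this range
3. Count matching events: 6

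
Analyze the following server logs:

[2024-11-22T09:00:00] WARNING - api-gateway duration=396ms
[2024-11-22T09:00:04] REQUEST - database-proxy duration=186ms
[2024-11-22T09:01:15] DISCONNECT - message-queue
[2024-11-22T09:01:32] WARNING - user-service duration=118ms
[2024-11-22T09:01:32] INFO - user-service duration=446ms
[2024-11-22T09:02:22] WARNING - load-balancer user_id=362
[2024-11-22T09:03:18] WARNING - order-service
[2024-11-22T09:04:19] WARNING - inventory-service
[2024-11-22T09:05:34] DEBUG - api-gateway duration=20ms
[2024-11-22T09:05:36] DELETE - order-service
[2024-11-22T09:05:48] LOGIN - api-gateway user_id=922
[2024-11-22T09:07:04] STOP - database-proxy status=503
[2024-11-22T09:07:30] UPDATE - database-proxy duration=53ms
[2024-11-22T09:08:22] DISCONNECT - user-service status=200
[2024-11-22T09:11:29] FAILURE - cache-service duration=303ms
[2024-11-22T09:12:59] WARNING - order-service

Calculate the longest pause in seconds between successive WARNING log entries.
520

To find the longest gap:

1. Extract all WARNING events in chronological order
2. Calculate time differences between consecutive events
3. Find the maximum difference
4. Longest gap: 520 seconds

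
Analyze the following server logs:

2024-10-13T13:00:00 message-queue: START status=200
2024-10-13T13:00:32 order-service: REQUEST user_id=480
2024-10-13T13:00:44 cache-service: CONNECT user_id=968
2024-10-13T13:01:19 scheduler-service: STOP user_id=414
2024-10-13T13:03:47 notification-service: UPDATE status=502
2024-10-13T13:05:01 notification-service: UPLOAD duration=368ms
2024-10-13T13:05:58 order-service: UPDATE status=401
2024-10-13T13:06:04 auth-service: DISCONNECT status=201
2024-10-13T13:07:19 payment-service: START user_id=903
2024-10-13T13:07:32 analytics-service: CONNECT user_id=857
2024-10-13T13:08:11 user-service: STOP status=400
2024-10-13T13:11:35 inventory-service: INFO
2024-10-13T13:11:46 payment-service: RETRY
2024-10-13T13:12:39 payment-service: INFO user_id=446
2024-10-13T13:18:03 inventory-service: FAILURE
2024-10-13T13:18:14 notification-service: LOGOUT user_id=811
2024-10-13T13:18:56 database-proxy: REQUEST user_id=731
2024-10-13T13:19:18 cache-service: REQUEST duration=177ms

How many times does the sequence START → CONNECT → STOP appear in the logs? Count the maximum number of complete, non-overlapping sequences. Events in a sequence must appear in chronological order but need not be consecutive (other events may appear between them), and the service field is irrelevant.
2

To count sequences:

1. Look for pattern: START → CONNECT → STOP
2. Greedily scan the log in chronological order, matching each sequence element in turn (ignoring service)
3. Each time the full pattern completes, increment the count and restart matching from the next event
4. Complete non-overlapping sequences found: 2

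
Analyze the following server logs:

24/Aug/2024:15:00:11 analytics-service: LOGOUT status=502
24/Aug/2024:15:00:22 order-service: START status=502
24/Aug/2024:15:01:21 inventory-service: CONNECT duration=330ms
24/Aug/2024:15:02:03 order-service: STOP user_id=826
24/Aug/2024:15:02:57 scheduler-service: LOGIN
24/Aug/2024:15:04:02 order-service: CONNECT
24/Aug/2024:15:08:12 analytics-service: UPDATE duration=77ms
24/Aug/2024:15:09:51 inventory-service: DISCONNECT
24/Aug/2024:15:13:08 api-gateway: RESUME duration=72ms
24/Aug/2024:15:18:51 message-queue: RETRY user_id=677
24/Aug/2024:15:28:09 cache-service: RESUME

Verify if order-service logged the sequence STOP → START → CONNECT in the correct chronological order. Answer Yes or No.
No

To verify sequence order:

1. Find all events in sequence STOP → START → CONNECT for order-service
2. Extract their timestamps
3. Check if timestamps are in ascending order
4. Result: No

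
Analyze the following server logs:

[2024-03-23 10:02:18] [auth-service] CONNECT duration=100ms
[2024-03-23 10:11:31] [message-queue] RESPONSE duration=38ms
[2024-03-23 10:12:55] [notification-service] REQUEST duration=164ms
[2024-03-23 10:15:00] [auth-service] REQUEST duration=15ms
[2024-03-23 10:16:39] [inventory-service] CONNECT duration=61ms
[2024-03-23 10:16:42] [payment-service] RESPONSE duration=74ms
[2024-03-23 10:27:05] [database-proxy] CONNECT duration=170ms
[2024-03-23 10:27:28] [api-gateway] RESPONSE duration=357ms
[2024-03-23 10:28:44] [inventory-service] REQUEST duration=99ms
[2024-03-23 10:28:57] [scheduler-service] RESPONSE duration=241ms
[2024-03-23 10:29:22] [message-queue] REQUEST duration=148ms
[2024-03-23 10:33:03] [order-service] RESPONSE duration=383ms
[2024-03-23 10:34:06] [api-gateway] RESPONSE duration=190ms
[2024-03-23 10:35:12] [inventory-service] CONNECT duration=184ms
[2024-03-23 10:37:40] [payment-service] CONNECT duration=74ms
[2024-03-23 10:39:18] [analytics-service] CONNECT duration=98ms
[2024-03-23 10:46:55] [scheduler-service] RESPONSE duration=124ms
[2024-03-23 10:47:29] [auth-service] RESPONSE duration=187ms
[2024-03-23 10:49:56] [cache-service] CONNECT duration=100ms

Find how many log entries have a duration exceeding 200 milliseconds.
3

To count timeouts:

1. Threshold: 200ms
2. Extract duration from each log entry
3. Count entries where duration > 200
4. Timeout count: 3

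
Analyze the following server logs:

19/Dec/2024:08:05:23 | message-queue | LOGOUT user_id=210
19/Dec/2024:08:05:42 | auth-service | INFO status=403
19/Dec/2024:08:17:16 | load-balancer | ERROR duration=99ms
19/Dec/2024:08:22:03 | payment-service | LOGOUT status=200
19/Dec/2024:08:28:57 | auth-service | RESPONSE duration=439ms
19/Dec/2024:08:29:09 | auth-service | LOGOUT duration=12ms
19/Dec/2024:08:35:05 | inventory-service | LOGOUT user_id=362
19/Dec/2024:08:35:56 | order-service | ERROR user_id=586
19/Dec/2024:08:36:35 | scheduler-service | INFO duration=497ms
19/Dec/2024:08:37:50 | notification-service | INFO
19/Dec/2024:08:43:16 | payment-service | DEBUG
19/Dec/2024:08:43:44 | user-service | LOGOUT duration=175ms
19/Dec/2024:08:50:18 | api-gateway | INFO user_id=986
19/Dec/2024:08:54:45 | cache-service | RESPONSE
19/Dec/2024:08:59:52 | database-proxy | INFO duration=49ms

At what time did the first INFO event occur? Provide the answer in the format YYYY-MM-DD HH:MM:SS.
2024-12-19 08:05:42

To find the first event:

1. Filter for all INFO events
2. Sort by timestamp
3. Select the first one
4. Timestamp: 2024-12-19 08:05:42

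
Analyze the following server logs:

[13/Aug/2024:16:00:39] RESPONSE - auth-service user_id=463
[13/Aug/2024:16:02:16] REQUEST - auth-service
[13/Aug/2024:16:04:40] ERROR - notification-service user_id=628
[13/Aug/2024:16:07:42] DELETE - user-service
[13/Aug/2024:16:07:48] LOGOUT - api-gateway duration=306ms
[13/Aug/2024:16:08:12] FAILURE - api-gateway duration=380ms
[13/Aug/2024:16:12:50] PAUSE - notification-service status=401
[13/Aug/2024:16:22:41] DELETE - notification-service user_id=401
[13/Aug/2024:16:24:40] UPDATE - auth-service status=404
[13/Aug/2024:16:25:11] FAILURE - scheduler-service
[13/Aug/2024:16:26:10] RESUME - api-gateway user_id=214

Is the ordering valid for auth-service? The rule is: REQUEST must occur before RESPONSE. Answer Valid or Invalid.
Invalid

To validate ordering:

1. Required order: REQUEST → RESPONSE
2. Rule: REQUEST must occur before RESPONSE
3. Check actual order of events for auth-service
4. Result: Invalid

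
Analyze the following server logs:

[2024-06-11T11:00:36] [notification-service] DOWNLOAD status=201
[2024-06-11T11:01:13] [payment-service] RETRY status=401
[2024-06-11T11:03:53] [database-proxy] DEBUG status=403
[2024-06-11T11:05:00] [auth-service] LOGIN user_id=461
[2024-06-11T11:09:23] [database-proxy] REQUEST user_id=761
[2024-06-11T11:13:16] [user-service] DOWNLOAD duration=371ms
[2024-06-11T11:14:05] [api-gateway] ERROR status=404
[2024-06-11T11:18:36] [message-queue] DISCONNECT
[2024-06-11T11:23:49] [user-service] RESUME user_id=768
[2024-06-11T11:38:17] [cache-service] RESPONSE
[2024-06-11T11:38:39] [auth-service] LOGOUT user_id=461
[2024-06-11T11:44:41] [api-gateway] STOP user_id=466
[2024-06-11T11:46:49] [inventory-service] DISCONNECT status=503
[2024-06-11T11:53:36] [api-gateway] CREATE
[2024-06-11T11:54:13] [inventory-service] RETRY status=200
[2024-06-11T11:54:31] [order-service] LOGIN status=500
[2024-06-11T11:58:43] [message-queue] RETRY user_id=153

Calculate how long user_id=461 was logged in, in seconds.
2019

To calculate session duration:

1. Find LOGIN event for user_id=461: 2024-06-11T11:05:00
2. Find LOGOUT event for user_id=461: 2024-06-11T11:38:39
3. Session duration: 2024-06-11T11:38:39 - 2024-06-11T11:05:00 = 2019 seconds (33 minutes)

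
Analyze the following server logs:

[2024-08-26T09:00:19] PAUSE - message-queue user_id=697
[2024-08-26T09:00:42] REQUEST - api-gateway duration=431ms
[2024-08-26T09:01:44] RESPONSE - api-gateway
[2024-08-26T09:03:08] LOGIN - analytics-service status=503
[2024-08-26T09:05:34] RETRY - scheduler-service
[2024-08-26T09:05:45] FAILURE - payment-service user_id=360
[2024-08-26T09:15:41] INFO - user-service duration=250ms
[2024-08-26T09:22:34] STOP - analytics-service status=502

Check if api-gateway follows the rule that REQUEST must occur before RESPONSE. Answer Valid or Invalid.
Valid

To validate ordering:

1. Required order: REQUEST → RESPONSE
2. Rule: REQUEST must occur before RESPONSE
3. Check actual order of events for api-gateway
4. Result: Valid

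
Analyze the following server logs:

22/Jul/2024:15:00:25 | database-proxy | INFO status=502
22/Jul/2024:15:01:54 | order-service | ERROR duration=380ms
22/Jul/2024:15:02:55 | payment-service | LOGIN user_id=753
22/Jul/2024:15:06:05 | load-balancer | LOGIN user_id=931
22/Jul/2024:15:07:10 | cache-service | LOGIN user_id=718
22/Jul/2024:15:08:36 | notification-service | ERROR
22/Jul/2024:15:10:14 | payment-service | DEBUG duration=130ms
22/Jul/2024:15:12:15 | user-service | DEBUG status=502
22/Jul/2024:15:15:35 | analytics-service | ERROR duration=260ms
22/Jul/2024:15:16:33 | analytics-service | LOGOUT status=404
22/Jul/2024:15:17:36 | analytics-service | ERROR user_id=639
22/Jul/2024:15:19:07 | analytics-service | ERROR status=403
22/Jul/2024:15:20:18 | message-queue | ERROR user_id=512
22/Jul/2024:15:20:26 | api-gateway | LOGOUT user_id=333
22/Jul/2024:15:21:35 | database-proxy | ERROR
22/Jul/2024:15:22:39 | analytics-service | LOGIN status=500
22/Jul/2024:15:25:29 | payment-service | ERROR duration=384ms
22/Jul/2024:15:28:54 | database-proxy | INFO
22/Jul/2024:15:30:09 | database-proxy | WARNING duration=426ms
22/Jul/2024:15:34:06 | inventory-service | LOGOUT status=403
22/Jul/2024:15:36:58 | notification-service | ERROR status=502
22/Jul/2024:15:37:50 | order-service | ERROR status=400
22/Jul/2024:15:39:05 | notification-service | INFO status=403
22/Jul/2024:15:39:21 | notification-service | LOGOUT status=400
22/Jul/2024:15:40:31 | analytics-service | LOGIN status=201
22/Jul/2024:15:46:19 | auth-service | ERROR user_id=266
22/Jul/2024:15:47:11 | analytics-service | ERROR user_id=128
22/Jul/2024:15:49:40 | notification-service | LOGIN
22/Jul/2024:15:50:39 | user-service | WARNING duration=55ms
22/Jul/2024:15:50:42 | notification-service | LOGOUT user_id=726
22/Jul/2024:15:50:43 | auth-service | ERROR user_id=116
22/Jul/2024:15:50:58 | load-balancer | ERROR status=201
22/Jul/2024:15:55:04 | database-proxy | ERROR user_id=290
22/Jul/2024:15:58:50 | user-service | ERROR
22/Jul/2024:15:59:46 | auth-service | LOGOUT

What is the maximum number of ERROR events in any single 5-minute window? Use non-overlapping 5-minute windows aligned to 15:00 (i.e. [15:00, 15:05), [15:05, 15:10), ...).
3

To find the burst window:

1. Divide the log period into non-overlapping 5-minute windows starting at 15:00
2. Count ERROR events in each window
3. Find the window with maximum count
4. Maximum events in a window: 3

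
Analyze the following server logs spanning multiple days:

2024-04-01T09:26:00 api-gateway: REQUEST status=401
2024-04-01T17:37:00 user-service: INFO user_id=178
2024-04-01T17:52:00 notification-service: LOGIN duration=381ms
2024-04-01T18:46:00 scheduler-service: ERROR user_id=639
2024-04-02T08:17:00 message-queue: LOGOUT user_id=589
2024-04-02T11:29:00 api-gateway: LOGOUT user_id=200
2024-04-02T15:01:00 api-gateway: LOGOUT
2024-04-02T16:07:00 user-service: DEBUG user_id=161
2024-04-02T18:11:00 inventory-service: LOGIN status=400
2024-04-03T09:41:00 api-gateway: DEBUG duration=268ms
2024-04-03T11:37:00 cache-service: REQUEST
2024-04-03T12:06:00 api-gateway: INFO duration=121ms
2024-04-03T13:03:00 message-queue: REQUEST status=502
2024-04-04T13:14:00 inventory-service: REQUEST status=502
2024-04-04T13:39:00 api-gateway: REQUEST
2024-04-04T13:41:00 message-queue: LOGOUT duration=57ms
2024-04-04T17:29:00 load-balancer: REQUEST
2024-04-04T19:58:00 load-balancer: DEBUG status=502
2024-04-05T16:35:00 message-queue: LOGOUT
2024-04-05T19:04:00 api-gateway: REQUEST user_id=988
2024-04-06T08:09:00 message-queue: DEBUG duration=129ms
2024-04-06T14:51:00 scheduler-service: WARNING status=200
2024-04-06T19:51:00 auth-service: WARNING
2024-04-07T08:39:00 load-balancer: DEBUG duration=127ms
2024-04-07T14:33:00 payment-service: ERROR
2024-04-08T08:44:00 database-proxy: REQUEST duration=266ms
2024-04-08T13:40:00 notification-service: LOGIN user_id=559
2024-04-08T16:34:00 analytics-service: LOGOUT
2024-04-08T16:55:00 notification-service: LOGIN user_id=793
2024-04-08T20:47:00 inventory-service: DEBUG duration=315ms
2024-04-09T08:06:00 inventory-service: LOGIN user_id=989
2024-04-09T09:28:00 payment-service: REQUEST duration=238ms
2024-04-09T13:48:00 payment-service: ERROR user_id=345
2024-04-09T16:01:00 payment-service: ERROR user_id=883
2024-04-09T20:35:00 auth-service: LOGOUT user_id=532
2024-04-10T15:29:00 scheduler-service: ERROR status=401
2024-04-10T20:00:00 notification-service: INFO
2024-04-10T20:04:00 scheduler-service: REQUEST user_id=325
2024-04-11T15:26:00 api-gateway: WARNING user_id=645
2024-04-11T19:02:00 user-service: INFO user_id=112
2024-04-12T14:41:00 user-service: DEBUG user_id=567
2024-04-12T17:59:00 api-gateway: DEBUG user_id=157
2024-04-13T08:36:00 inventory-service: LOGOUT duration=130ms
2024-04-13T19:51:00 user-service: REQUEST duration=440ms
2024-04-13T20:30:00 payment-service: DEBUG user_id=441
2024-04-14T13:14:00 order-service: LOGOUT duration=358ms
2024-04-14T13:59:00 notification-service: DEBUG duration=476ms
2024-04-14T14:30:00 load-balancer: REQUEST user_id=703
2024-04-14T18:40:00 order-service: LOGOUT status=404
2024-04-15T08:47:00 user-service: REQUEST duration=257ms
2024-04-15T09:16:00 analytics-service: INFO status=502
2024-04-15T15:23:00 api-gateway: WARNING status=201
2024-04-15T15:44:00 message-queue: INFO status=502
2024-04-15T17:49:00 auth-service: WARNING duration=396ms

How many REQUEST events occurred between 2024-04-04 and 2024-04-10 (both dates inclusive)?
7

To filter by date range:

1. Date range: 2024-04-04 through 2024-04-10, both dates inclusive
2. Filter for REQUEST events whose date falls in this range
3. Count matching events: 7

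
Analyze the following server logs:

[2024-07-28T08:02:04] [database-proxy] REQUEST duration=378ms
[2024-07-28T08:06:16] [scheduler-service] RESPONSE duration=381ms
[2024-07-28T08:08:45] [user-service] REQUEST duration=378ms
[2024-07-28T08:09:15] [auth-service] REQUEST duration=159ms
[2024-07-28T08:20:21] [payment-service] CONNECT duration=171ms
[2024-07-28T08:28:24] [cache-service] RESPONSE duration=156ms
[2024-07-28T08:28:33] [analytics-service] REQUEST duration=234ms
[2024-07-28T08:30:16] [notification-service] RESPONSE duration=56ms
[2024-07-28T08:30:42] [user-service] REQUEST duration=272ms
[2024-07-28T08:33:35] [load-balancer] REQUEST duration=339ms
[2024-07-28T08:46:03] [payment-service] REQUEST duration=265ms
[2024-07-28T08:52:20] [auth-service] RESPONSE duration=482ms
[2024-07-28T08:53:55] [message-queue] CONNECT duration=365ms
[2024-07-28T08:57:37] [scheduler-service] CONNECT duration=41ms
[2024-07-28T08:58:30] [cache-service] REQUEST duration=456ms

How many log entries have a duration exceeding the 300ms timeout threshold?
7

To count timeouts:

1. Threshold: 300ms
2. Extract duration from each log entry
3. Count entries where duration > 300
4. Timeout count: 7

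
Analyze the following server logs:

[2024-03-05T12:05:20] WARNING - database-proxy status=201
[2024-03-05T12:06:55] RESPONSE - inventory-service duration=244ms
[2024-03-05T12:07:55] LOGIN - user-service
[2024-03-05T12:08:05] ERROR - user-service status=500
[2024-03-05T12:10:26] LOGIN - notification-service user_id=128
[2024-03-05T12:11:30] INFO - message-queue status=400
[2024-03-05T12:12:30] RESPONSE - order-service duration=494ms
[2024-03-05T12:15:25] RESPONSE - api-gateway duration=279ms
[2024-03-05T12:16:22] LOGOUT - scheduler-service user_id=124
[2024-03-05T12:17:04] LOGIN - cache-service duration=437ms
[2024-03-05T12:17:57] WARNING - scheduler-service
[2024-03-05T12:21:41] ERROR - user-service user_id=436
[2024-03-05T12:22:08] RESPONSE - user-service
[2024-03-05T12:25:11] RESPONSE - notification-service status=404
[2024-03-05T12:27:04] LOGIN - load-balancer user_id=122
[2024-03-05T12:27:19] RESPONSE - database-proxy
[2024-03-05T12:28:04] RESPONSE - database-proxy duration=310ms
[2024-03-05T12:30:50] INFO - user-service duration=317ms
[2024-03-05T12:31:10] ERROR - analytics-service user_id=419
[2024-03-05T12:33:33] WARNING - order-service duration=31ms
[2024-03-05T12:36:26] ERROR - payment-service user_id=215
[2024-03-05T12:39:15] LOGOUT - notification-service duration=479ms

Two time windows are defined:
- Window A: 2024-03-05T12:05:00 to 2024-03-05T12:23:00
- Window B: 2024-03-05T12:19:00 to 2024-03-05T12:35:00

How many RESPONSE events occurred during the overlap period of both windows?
1

To find overlap events:

1. Window A: 2024-03-05T12:05:00 to 2024-03-05T12:23:00
2. Window B: 2024-03-05T12:19:00 to 2024-03-05T12:35:00
3. Overlap period: 2024-03-05T12:19:00 to 2024-03-05T12:23:00
4. Count RESPONSE events in overlap: 1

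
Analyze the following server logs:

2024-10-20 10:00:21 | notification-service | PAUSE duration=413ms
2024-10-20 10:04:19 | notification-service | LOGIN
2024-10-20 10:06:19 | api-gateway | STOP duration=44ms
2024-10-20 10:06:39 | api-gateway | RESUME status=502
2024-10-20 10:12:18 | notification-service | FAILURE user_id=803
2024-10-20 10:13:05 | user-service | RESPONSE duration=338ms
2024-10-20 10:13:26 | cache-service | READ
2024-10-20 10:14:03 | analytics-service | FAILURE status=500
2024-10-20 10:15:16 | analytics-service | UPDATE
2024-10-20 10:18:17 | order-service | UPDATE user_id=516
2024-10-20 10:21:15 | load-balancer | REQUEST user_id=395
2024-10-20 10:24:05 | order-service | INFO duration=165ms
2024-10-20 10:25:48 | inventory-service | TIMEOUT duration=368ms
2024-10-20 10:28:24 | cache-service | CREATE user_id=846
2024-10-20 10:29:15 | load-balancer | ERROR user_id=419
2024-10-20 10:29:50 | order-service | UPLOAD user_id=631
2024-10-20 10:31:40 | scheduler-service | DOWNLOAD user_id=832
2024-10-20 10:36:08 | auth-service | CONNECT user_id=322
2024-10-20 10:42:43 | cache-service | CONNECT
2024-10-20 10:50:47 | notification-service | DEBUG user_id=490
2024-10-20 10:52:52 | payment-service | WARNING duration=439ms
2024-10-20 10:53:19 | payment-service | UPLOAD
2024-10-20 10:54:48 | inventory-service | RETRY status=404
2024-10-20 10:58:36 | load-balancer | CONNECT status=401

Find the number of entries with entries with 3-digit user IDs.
9

To find matching entries:

1. Pattern to match: entries with 3-digit user IDs
2. Scan each log entry for the pattern
3. Count matches: 9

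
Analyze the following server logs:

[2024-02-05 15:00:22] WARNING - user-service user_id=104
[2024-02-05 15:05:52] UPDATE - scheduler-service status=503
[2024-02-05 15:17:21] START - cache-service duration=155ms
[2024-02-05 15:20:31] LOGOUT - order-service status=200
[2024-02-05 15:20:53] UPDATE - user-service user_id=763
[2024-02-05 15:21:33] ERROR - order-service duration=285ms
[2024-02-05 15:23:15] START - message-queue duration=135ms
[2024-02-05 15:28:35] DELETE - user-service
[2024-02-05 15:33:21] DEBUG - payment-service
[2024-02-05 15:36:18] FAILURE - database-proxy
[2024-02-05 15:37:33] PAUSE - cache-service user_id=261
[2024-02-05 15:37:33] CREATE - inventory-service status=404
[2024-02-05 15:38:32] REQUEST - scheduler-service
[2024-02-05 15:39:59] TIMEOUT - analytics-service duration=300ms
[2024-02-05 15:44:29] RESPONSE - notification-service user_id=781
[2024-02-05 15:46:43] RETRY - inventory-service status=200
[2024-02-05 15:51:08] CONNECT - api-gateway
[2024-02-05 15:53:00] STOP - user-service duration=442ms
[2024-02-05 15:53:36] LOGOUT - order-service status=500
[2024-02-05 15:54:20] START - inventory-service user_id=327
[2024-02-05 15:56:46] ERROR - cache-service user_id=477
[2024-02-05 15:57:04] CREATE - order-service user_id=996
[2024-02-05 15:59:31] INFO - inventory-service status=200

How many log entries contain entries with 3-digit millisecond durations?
5

To find matching entries:

1. Pattern to match: entries with 3-digit millisecond durations
2. Scan each log entry for the pattern
3. Count matches: 5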